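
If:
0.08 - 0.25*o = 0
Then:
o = 0.32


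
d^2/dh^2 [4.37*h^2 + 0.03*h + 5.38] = 8.74000000000000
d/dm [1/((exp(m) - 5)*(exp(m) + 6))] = (-2*exp(m) - 1)*exp(m)/(exp(4*m) + 2*exp(3*m) - 59*exp(2*m) - 60*exp(m) + 900)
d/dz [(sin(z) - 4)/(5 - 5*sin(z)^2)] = (sin(z)^2 - 8*sin(z) + 1)/(5*cos(z)^3)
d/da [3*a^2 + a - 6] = 6*a + 1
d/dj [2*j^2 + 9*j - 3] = 4*j + 9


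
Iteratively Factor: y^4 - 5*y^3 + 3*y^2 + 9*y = (y - 3)*(y^3 - 2*y^2 - 3*y) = y*(y - 3)*(y^2 - 2*y - 3) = y*(y - 3)^2*(y + 1)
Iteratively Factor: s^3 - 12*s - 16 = (s + 2)*(s^2 - 2*s - 8) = (s + 2)^2*(s - 4)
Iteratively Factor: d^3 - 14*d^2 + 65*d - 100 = (d - 5)*(d^2 - 9*d + 20) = (d - 5)^2*(d - 4)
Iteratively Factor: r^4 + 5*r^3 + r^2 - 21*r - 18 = (r + 3)*(r^3 + 2*r^2 - 5*r - 6) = (r - 2)*(r + 3)*(r^2 + 4*r + 3) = (r - 2)*(r + 1)*(r + 3)*(r + 3)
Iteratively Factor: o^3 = (o)*(o^2) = o^2*(o)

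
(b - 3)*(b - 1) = b^2 - 4*b + 3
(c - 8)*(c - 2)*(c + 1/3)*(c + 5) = c^4 - 14*c^3/3 - 107*c^2/3 + 206*c/3 + 80/3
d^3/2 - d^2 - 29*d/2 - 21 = (d/2 + 1)*(d - 7)*(d + 3)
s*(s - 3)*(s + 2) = s^3 - s^2 - 6*s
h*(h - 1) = h^2 - h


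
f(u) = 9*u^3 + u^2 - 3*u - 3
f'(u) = 27*u^2 + 2*u - 3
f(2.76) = 185.56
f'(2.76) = 208.20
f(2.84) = 202.70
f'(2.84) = 220.45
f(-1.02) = -8.45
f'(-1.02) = 23.05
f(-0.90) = -6.05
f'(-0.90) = 17.07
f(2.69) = 171.35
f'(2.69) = 197.75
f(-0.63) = -2.96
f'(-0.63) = 6.46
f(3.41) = 355.26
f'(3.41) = 317.78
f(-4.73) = -918.85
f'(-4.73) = 591.61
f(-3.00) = -228.00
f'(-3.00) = 234.00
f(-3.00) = -228.00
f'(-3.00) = 234.00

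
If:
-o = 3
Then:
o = -3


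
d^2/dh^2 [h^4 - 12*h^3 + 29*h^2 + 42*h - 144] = 12*h^2 - 72*h + 58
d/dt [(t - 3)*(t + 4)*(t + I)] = 3*t^2 + 2*t*(1 + I) - 12 + I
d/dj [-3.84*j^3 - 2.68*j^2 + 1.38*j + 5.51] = -11.52*j^2 - 5.36*j + 1.38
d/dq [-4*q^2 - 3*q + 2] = -8*q - 3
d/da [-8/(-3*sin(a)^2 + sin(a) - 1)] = 8*(1 - 6*sin(a))*cos(a)/(3*sin(a)^2 - sin(a) + 1)^2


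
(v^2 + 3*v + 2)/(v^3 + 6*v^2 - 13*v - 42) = (v + 1)/(v^2 + 4*v - 21)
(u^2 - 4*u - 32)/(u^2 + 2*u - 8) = (u - 8)/(u - 2)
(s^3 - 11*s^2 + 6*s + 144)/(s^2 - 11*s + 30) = (s^2 - 5*s - 24)/(s - 5)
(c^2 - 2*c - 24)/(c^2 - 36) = (c + 4)/(c + 6)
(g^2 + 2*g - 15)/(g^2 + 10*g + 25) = (g - 3)/(g + 5)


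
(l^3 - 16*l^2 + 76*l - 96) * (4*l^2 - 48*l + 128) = 4*l^5 - 112*l^4 + 1200*l^3 - 6080*l^2 + 14336*l - 12288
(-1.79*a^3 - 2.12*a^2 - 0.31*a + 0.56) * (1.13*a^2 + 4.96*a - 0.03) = -2.0227*a^5 - 11.274*a^4 - 10.8118*a^3 - 0.8412*a^2 + 2.7869*a - 0.0168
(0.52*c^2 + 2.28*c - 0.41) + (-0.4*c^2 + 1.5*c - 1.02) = 0.12*c^2 + 3.78*c - 1.43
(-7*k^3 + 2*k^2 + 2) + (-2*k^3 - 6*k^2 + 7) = -9*k^3 - 4*k^2 + 9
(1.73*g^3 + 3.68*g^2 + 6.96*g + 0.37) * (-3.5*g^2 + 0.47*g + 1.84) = -6.055*g^5 - 12.0669*g^4 - 19.4472*g^3 + 8.7474*g^2 + 12.9803*g + 0.6808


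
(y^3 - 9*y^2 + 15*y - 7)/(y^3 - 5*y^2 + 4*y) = (y^2 - 8*y + 7)/(y*(y - 4))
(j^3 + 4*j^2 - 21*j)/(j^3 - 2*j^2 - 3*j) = (j + 7)/(j + 1)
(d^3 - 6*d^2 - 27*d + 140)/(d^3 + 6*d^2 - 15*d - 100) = (d - 7)/(d + 5)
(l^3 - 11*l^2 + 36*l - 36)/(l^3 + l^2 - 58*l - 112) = (l^3 - 11*l^2 + 36*l - 36)/(l^3 + l^2 - 58*l - 112)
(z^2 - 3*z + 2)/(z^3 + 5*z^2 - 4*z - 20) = (z - 1)/(z^2 + 7*z + 10)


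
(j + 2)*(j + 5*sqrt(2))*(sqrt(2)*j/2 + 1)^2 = j^4/2 + j^3 + 7*sqrt(2)*j^3/2 + 7*sqrt(2)*j^2 + 11*j^2 + 5*sqrt(2)*j + 22*j + 10*sqrt(2)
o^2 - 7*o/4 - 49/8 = (o - 7/2)*(o + 7/4)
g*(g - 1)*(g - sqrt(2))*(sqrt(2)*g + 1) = sqrt(2)*g^4 - sqrt(2)*g^3 - g^3 - sqrt(2)*g^2 + g^2 + sqrt(2)*g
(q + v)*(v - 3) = q*v - 3*q + v^2 - 3*v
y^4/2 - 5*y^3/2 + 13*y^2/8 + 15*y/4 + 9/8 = (y/2 + 1/4)*(y - 3)^2*(y + 1/2)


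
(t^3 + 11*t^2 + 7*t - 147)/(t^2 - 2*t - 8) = (-t^3 - 11*t^2 - 7*t + 147)/(-t^2 + 2*t + 8)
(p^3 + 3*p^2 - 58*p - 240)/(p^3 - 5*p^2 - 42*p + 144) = (p + 5)/(p - 3)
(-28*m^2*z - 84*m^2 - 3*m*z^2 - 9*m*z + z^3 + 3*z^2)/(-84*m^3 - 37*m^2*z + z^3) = (z + 3)/(3*m + z)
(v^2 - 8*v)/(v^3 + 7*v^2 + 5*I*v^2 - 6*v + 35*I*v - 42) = v*(v - 8)/(v^3 + v^2*(7 + 5*I) + v*(-6 + 35*I) - 42)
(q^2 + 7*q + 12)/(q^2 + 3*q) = (q + 4)/q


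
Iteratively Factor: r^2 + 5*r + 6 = (r + 2)*(r + 3)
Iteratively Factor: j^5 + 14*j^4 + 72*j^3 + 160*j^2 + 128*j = (j + 2)*(j^4 + 12*j^3 + 48*j^2 + 64*j) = (j + 2)*(j + 4)*(j^3 + 8*j^2 + 16*j) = (j + 2)*(j + 4)^2*(j^2 + 4*j) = (j + 2)*(j + 4)^3*(j)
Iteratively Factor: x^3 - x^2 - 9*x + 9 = (x - 3)*(x^2 + 2*x - 3) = (x - 3)*(x + 3)*(x - 1)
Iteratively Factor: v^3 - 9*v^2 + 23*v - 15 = (v - 5)*(v^2 - 4*v + 3) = (v - 5)*(v - 1)*(v - 3)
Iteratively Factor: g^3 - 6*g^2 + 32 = (g - 4)*(g^2 - 2*g - 8) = (g - 4)^2*(g + 2)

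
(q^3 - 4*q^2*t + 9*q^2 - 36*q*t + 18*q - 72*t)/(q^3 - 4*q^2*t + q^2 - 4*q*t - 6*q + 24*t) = (q + 6)/(q - 2)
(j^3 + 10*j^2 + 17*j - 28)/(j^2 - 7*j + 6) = (j^2 + 11*j + 28)/(j - 6)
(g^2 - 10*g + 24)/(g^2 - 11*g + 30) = (g - 4)/(g - 5)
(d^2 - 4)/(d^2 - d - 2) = (d + 2)/(d + 1)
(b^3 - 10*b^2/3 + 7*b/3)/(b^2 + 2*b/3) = (3*b^2 - 10*b + 7)/(3*b + 2)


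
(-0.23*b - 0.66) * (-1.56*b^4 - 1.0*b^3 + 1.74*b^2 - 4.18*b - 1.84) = 0.3588*b^5 + 1.2596*b^4 + 0.2598*b^3 - 0.187*b^2 + 3.182*b + 1.2144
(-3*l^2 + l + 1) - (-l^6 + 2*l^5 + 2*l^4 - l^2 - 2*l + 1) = l^6 - 2*l^5 - 2*l^4 - 2*l^2 + 3*l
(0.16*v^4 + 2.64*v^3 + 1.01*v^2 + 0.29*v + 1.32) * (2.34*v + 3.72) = 0.3744*v^5 + 6.7728*v^4 + 12.1842*v^3 + 4.4358*v^2 + 4.1676*v + 4.9104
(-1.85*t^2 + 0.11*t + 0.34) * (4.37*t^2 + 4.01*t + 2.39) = -8.0845*t^4 - 6.9378*t^3 - 2.4946*t^2 + 1.6263*t + 0.8126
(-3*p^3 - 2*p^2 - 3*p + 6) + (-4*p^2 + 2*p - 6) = -3*p^3 - 6*p^2 - p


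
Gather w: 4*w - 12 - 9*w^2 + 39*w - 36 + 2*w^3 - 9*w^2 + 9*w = 2*w^3 - 18*w^2 + 52*w - 48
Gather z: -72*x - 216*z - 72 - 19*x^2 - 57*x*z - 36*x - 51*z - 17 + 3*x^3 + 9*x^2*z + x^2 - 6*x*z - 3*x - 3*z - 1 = 3*x^3 - 18*x^2 - 111*x + z*(9*x^2 - 63*x - 270) - 90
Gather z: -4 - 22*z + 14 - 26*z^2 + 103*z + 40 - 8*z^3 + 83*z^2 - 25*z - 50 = -8*z^3 + 57*z^2 + 56*z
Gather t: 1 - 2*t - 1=-2*t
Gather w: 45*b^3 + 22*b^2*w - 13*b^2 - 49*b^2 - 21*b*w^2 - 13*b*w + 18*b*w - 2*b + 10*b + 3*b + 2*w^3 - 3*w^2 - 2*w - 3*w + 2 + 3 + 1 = 45*b^3 - 62*b^2 + 11*b + 2*w^3 + w^2*(-21*b - 3) + w*(22*b^2 + 5*b - 5) + 6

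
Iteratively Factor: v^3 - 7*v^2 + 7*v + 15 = (v - 5)*(v^2 - 2*v - 3) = (v - 5)*(v - 3)*(v + 1)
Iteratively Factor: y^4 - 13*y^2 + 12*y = (y - 1)*(y^3 + y^2 - 12*y) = (y - 3)*(y - 1)*(y^2 + 4*y) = y*(y - 3)*(y - 1)*(y + 4)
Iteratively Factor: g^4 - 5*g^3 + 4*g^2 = (g)*(g^3 - 5*g^2 + 4*g) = g^2*(g^2 - 5*g + 4) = g^2*(g - 4)*(g - 1)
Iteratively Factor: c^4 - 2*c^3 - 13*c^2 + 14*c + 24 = (c - 2)*(c^3 - 13*c - 12) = (c - 2)*(c + 3)*(c^2 - 3*c - 4) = (c - 4)*(c - 2)*(c + 3)*(c + 1)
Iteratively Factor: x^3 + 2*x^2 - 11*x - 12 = (x - 3)*(x^2 + 5*x + 4) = (x - 3)*(x + 1)*(x + 4)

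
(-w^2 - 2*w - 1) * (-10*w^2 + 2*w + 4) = 10*w^4 + 18*w^3 + 2*w^2 - 10*w - 4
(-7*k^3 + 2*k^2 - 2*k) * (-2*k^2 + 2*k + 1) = 14*k^5 - 18*k^4 + k^3 - 2*k^2 - 2*k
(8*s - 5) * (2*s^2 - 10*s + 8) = 16*s^3 - 90*s^2 + 114*s - 40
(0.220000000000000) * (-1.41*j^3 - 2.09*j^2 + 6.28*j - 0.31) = -0.3102*j^3 - 0.4598*j^2 + 1.3816*j - 0.0682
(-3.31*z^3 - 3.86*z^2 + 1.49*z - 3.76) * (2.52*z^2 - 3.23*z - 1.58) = -8.3412*z^5 + 0.9641*z^4 + 21.4524*z^3 - 8.1891*z^2 + 9.7906*z + 5.9408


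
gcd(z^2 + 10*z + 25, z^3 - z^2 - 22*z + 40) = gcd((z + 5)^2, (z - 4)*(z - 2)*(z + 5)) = z + 5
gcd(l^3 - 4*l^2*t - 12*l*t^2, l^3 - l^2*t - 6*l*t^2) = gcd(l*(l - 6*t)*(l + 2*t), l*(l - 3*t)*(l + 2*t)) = l^2 + 2*l*t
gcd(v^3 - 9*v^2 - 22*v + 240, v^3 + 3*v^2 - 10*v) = v + 5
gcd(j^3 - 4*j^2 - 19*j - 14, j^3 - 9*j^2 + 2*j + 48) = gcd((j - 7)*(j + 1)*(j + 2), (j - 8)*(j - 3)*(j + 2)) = j + 2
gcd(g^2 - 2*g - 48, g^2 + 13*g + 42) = g + 6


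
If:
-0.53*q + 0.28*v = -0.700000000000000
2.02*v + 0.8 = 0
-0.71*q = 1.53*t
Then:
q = 1.11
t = -0.52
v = -0.40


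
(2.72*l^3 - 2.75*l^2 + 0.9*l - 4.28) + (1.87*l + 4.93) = 2.72*l^3 - 2.75*l^2 + 2.77*l + 0.649999999999999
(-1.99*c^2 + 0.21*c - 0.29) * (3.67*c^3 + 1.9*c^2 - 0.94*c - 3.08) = -7.3033*c^5 - 3.0103*c^4 + 1.2053*c^3 + 5.3808*c^2 - 0.3742*c + 0.8932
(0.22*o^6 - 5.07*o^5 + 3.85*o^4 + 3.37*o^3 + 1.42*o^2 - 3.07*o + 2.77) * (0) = 0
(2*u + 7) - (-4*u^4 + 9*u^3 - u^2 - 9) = 4*u^4 - 9*u^3 + u^2 + 2*u + 16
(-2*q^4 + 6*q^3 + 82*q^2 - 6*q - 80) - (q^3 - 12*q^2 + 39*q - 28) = -2*q^4 + 5*q^3 + 94*q^2 - 45*q - 52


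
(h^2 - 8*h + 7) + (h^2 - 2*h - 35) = 2*h^2 - 10*h - 28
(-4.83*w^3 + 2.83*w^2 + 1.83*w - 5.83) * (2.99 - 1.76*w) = 8.5008*w^4 - 19.4225*w^3 + 5.2409*w^2 + 15.7325*w - 17.4317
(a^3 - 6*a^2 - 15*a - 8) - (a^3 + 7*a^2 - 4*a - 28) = -13*a^2 - 11*a + 20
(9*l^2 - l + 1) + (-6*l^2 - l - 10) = 3*l^2 - 2*l - 9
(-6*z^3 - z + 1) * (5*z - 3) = -30*z^4 + 18*z^3 - 5*z^2 + 8*z - 3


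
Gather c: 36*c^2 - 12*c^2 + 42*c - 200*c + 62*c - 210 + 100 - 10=24*c^2 - 96*c - 120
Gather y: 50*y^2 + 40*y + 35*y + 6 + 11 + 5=50*y^2 + 75*y + 22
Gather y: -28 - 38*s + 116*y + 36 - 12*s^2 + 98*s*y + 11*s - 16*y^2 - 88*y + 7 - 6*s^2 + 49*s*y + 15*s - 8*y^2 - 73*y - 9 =-18*s^2 - 12*s - 24*y^2 + y*(147*s - 45) + 6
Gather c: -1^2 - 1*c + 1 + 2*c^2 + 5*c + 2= 2*c^2 + 4*c + 2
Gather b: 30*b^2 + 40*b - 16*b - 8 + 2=30*b^2 + 24*b - 6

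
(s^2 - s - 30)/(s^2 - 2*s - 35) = (s - 6)/(s - 7)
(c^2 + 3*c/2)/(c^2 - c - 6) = c*(2*c + 3)/(2*(c^2 - c - 6))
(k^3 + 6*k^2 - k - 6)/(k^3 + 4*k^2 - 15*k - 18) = (k - 1)/(k - 3)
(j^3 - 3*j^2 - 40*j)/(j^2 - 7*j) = (j^2 - 3*j - 40)/(j - 7)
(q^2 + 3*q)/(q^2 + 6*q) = (q + 3)/(q + 6)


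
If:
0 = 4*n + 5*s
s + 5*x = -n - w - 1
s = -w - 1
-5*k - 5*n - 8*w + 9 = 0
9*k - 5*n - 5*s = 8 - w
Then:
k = 265/259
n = 270/259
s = -216/259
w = -43/259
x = -54/259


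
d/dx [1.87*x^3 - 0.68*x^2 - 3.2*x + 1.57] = 5.61*x^2 - 1.36*x - 3.2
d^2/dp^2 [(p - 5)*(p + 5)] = 2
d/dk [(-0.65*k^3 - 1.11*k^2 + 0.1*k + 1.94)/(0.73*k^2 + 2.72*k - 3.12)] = (-0.4745*k^4 - 3.536*k^3 + 2.9918*k^2 + 4.094*k - 5.5888)/(0.5329*k^4 + 3.9712*k^3 + 2.8432*k^2 - 16.9728*k + 9.7344)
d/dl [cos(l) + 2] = -sin(l)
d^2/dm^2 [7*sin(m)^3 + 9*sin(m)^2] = -63*sin(m)^3 - 36*sin(m)^2 + 42*sin(m) + 18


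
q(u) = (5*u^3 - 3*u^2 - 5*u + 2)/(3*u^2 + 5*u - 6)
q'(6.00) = 1.56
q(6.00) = 7.15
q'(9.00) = 1.61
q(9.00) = 11.91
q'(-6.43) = 1.15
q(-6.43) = -16.52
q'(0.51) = 2.31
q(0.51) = 0.25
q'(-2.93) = -37.42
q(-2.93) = -26.42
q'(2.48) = 1.39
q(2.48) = 1.91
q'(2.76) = 1.41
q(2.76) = 2.30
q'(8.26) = 1.60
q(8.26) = 10.73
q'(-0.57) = -0.49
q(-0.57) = -0.37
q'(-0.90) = -1.55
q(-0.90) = -0.05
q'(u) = (-6*u - 5)*(5*u^3 - 3*u^2 - 5*u + 2)/(3*u^2 + 5*u - 6)^2 + (15*u^2 - 6*u - 5)/(3*u^2 + 5*u - 6) = (15*u^4 + 50*u^3 - 90*u^2 + 24*u + 20)/(9*u^4 + 30*u^3 - 11*u^2 - 60*u + 36)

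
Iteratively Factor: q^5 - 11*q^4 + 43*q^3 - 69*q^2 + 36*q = (q - 3)*(q^4 - 8*q^3 + 19*q^2 - 12*q) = q*(q - 3)*(q^3 - 8*q^2 + 19*q - 12) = q*(q - 4)*(q - 3)*(q^2 - 4*q + 3) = q*(q - 4)*(q - 3)^2*(q - 1)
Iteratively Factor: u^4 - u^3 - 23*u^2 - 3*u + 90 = (u - 2)*(u^3 + u^2 - 21*u - 45) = (u - 2)*(u + 3)*(u^2 - 2*u - 15) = (u - 2)*(u + 3)^2*(u - 5)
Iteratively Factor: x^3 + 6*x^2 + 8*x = (x + 4)*(x^2 + 2*x) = (x + 2)*(x + 4)*(x)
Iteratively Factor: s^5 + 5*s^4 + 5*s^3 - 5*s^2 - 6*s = (s)*(s^4 + 5*s^3 + 5*s^2 - 5*s - 6) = s*(s + 1)*(s^3 + 4*s^2 + s - 6) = s*(s - 1)*(s + 1)*(s^2 + 5*s + 6) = s*(s - 1)*(s + 1)*(s + 3)*(s + 2)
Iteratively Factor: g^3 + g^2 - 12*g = (g + 4)*(g^2 - 3*g) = (g - 3)*(g + 4)*(g)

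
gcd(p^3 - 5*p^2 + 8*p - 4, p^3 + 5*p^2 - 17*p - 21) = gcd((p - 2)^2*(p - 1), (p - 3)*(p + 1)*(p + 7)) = 1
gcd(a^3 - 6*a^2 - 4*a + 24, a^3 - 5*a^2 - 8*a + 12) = a^2 - 4*a - 12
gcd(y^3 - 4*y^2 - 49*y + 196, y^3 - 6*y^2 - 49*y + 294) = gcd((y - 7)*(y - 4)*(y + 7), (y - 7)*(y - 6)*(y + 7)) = y^2 - 49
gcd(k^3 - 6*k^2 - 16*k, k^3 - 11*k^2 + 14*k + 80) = k^2 - 6*k - 16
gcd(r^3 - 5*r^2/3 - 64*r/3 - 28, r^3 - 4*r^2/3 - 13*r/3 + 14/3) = r + 2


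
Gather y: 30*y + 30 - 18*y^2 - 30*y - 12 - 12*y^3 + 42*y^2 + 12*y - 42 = -12*y^3 + 24*y^2 + 12*y - 24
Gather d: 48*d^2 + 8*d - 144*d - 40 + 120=48*d^2 - 136*d + 80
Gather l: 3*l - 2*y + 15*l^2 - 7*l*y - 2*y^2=15*l^2 + l*(3 - 7*y) - 2*y^2 - 2*y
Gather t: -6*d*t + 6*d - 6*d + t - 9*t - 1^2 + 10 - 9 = t*(-6*d - 8)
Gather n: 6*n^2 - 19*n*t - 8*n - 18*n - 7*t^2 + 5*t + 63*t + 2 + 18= 6*n^2 + n*(-19*t - 26) - 7*t^2 + 68*t + 20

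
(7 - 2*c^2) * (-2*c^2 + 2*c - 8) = 4*c^4 - 4*c^3 + 2*c^2 + 14*c - 56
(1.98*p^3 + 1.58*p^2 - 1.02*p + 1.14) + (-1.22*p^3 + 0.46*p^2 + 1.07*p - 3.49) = 0.76*p^3 + 2.04*p^2 + 0.05*p - 2.35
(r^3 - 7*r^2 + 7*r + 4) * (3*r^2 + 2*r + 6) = 3*r^5 - 19*r^4 + 13*r^3 - 16*r^2 + 50*r + 24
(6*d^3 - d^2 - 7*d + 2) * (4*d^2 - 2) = 24*d^5 - 4*d^4 - 40*d^3 + 10*d^2 + 14*d - 4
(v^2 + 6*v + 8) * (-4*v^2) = -4*v^4 - 24*v^3 - 32*v^2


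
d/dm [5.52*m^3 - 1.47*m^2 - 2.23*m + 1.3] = 16.56*m^2 - 2.94*m - 2.23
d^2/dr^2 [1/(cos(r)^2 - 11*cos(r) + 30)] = (-4*sin(r)^4 + 3*sin(r)^2 - 1485*cos(r)/4 + 33*cos(3*r)/4 + 183)/((cos(r) - 6)^3*(cos(r) - 5)^3)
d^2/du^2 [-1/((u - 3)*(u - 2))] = 2*(-(u - 3)^2 - (u - 3)*(u - 2) - (u - 2)^2)/((u - 3)^3*(u - 2)^3)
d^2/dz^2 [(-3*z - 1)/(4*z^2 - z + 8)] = 2*(-(3*z + 1)*(8*z - 1)^2 + (36*z + 1)*(4*z^2 - z + 8))/(4*z^2 - z + 8)^3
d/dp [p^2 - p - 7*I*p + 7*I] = 2*p - 1 - 7*I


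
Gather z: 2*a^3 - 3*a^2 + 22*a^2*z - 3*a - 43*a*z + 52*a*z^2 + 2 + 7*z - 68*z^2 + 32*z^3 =2*a^3 - 3*a^2 - 3*a + 32*z^3 + z^2*(52*a - 68) + z*(22*a^2 - 43*a + 7) + 2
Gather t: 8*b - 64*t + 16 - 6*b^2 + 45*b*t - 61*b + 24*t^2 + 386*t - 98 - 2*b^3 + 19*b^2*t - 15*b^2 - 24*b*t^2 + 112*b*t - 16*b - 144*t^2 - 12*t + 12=-2*b^3 - 21*b^2 - 69*b + t^2*(-24*b - 120) + t*(19*b^2 + 157*b + 310) - 70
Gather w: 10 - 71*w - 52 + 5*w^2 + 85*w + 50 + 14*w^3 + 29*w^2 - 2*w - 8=14*w^3 + 34*w^2 + 12*w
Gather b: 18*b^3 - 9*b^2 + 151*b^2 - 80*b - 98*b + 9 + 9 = 18*b^3 + 142*b^2 - 178*b + 18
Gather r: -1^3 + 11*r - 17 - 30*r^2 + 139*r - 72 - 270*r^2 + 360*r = -300*r^2 + 510*r - 90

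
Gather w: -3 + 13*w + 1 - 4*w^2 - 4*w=-4*w^2 + 9*w - 2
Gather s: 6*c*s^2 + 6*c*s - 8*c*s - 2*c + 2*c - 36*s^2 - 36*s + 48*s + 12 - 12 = s^2*(6*c - 36) + s*(12 - 2*c)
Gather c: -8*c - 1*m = -8*c - m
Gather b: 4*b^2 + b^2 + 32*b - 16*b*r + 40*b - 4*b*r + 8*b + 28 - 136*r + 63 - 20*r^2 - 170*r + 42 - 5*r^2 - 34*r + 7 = 5*b^2 + b*(80 - 20*r) - 25*r^2 - 340*r + 140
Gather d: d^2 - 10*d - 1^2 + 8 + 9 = d^2 - 10*d + 16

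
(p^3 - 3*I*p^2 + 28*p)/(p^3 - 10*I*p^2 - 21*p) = (p + 4*I)/(p - 3*I)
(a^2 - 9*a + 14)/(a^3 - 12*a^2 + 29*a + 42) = (a - 2)/(a^2 - 5*a - 6)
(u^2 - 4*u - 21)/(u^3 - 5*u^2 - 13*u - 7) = (u + 3)/(u^2 + 2*u + 1)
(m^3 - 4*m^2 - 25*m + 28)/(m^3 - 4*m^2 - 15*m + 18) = (m^2 - 3*m - 28)/(m^2 - 3*m - 18)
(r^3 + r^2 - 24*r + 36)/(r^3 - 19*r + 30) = (r + 6)/(r + 5)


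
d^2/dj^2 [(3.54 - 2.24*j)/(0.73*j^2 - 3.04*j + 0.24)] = (-(1.46*j - 3.04)*(2.24*j - 3.54)*(2.92*j - 6.08) + (9.8112*j - 18.7876)*(0.73*j^2 - 3.04*j + 0.24))/(0.73*j^2 - 3.04*j + 0.24)^3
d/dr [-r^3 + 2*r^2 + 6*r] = -3*r^2 + 4*r + 6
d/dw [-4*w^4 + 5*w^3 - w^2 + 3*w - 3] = -16*w^3 + 15*w^2 - 2*w + 3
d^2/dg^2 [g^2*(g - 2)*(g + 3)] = 12*g^2 + 6*g - 12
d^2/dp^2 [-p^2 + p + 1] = -2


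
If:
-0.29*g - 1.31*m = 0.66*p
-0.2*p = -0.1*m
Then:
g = -11.3103448275862*p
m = 2.0*p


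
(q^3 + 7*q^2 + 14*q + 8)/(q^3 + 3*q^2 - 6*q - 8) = (q + 2)/(q - 2)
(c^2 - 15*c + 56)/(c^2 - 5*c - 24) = (c - 7)/(c + 3)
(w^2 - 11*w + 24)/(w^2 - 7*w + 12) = (w - 8)/(w - 4)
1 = 1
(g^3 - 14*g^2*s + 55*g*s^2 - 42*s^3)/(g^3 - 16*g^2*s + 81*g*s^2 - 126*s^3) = (-g + s)/(-g + 3*s)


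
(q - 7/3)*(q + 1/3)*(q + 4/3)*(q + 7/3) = q^4 + 5*q^3/3 - 5*q^2 - 245*q/27 - 196/81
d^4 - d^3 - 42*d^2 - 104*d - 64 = (d - 8)*(d + 1)*(d + 2)*(d + 4)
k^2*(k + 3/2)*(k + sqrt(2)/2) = k^4 + sqrt(2)*k^3/2 + 3*k^3/2 + 3*sqrt(2)*k^2/4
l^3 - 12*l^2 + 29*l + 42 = (l - 7)*(l - 6)*(l + 1)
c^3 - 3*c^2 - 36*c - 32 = (c - 8)*(c + 1)*(c + 4)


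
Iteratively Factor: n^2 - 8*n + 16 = (n - 4)*(n - 4)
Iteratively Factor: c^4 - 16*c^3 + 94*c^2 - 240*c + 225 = (c - 5)*(c^3 - 11*c^2 + 39*c - 45) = (c - 5)*(c - 3)*(c^2 - 8*c + 15) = (c - 5)^2*(c - 3)*(c - 3)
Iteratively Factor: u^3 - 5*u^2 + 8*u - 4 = (u - 1)*(u^2 - 4*u + 4) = (u - 2)*(u - 1)*(u - 2)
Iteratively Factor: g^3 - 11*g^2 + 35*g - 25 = (g - 5)*(g^2 - 6*g + 5) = (g - 5)^2*(g - 1)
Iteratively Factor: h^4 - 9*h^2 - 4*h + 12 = (h + 2)*(h^3 - 2*h^2 - 5*h + 6) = (h - 1)*(h + 2)*(h^2 - h - 6) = (h - 1)*(h + 2)^2*(h - 3)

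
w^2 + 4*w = w*(w + 4)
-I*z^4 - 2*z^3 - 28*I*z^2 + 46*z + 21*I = (z - 7*I)*(z + I)*(z + 3*I)*(-I*z + 1)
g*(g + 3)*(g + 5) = g^3 + 8*g^2 + 15*g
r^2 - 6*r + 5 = (r - 5)*(r - 1)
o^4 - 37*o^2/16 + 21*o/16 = o*(o - 1)*(o - 3/4)*(o + 7/4)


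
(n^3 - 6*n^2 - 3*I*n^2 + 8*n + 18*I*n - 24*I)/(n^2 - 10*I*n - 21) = (n^2 - 6*n + 8)/(n - 7*I)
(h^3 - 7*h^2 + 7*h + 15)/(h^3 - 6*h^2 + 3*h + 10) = (h - 3)/(h - 2)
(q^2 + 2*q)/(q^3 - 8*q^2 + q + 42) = q/(q^2 - 10*q + 21)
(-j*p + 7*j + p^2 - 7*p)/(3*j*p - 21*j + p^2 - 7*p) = (-j + p)/(3*j + p)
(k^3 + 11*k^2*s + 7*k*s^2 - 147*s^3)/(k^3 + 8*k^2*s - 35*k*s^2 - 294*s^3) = (-k + 3*s)/(-k + 6*s)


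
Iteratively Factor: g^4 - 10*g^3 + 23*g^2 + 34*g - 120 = (g + 2)*(g^3 - 12*g^2 + 47*g - 60) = (g - 3)*(g + 2)*(g^2 - 9*g + 20) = (g - 5)*(g - 3)*(g + 2)*(g - 4)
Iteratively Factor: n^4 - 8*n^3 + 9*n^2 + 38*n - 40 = (n - 4)*(n^3 - 4*n^2 - 7*n + 10) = (n - 4)*(n - 1)*(n^2 - 3*n - 10) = (n - 5)*(n - 4)*(n - 1)*(n + 2)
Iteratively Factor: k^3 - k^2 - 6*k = (k - 3)*(k^2 + 2*k) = k*(k - 3)*(k + 2)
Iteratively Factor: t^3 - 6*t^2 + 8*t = (t - 4)*(t^2 - 2*t) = t*(t - 4)*(t - 2)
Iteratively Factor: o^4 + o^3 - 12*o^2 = (o)*(o^3 + o^2 - 12*o) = o^2*(o^2 + o - 12) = o^2*(o + 4)*(o - 3)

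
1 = 1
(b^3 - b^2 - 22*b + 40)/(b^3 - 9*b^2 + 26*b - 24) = (b + 5)/(b - 3)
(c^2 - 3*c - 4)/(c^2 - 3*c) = (c^2 - 3*c - 4)/(c*(c - 3))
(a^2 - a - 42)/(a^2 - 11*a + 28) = (a + 6)/(a - 4)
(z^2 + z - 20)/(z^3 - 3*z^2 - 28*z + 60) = (z - 4)/(z^2 - 8*z + 12)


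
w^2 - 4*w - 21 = (w - 7)*(w + 3)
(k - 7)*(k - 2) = k^2 - 9*k + 14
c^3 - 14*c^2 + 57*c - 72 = (c - 8)*(c - 3)^2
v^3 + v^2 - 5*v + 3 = (v - 1)^2*(v + 3)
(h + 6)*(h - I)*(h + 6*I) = h^3 + 6*h^2 + 5*I*h^2 + 6*h + 30*I*h + 36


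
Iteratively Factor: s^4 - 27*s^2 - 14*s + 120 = (s - 5)*(s^3 + 5*s^2 - 2*s - 24) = (s - 5)*(s - 2)*(s^2 + 7*s + 12) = (s - 5)*(s - 2)*(s + 4)*(s + 3)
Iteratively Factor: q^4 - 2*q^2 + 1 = (q + 1)*(q^3 - q^2 - q + 1) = (q + 1)^2*(q^2 - 2*q + 1) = (q - 1)*(q + 1)^2*(q - 1)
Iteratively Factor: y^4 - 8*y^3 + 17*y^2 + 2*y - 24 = (y - 2)*(y^3 - 6*y^2 + 5*y + 12) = (y - 3)*(y - 2)*(y^2 - 3*y - 4) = (y - 3)*(y - 2)*(y + 1)*(y - 4)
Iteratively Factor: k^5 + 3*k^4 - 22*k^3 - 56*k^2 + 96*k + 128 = (k + 1)*(k^4 + 2*k^3 - 24*k^2 - 32*k + 128) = (k + 1)*(k + 4)*(k^3 - 2*k^2 - 16*k + 32) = (k - 2)*(k + 1)*(k + 4)*(k^2 - 16) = (k - 2)*(k + 1)*(k + 4)^2*(k - 4)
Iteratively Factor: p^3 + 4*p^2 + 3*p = (p + 3)*(p^2 + p) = (p + 1)*(p + 3)*(p)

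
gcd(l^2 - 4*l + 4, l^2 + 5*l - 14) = l - 2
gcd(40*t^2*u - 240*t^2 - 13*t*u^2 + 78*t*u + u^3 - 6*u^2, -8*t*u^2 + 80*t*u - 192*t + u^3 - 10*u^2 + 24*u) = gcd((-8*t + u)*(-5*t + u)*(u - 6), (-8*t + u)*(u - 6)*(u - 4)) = 8*t*u - 48*t - u^2 + 6*u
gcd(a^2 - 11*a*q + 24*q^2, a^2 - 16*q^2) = 1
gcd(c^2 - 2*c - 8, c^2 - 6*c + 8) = c - 4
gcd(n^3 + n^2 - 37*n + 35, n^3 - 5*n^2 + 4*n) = n - 1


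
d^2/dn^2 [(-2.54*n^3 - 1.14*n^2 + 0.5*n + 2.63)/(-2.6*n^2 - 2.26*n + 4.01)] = (-2.8421709430404e-14*n^4 + 58.753408*n^3 - 173.472984*n^2 + 121.059444*n - 54.106708)/(17.576*n^6 + 45.8328*n^5 - 41.48352*n^4 - 129.833384*n^3 + 63.980352*n^2 + 109.023078*n - 64.481201)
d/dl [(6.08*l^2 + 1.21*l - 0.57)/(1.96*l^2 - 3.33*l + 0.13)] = (-22.618*l^2 + 3.8152*l - 1.7408)/(3.8416*l^4 - 13.0536*l^3 + 11.5985*l^2 - 0.8658*l + 0.0169)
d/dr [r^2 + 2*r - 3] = 2*r + 2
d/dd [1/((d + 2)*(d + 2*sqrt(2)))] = -(2*d + 2 + 2*sqrt(2))/((d + 2)^2*(d + 2*sqrt(2))^2)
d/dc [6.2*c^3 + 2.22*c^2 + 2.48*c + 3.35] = 18.6*c^2 + 4.44*c + 2.48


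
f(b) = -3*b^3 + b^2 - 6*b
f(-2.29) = 55.01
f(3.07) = -95.80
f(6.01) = -651.19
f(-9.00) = 2322.00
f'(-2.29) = -57.78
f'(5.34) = -251.96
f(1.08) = -9.09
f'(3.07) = -84.68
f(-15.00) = 10440.00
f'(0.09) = -5.89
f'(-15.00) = -2061.00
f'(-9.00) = -753.00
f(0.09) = -0.53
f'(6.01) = -319.06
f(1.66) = -20.93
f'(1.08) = -14.34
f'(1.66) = -27.48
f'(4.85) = -208.00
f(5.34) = -460.34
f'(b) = -9*b^2 + 2*b - 6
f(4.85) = -347.83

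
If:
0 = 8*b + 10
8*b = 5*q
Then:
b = -5/4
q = -2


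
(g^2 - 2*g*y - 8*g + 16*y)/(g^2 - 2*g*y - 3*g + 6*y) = (g - 8)/(g - 3)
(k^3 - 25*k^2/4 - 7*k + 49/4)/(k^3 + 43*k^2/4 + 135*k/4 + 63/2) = (k^2 - 8*k + 7)/(k^2 + 9*k + 18)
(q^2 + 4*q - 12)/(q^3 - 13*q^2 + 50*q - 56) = (q + 6)/(q^2 - 11*q + 28)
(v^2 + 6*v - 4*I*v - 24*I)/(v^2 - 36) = (v - 4*I)/(v - 6)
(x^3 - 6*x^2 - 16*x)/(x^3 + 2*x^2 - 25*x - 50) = x*(x - 8)/(x^2 - 25)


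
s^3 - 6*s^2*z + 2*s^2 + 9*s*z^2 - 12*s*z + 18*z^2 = (s + 2)*(s - 3*z)^2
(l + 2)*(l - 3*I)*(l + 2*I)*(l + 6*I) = l^4 + 2*l^3 + 5*I*l^3 + 12*l^2 + 10*I*l^2 + 24*l + 36*I*l + 72*I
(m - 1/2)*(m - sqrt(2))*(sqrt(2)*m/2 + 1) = sqrt(2)*m^3/2 - sqrt(2)*m^2/4 - sqrt(2)*m + sqrt(2)/2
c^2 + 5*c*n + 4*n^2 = (c + n)*(c + 4*n)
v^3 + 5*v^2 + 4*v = v*(v + 1)*(v + 4)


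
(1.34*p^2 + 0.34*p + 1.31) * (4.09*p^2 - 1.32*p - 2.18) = 5.4806*p^4 - 0.3782*p^3 + 1.9879*p^2 - 2.4704*p - 2.8558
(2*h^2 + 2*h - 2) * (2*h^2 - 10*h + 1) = 4*h^4 - 16*h^3 - 22*h^2 + 22*h - 2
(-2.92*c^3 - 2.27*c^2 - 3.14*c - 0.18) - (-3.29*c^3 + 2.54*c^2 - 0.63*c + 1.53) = 0.37*c^3 - 4.81*c^2 - 2.51*c - 1.71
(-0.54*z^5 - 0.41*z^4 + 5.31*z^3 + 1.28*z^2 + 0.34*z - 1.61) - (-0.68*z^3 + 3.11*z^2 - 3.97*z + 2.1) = -0.54*z^5 - 0.41*z^4 + 5.99*z^3 - 1.83*z^2 + 4.31*z - 3.71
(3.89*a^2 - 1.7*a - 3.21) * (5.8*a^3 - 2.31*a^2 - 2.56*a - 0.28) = 22.562*a^5 - 18.8459*a^4 - 24.6494*a^3 + 10.6779*a^2 + 8.6936*a + 0.8988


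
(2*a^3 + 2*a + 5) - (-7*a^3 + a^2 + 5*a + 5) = 9*a^3 - a^2 - 3*a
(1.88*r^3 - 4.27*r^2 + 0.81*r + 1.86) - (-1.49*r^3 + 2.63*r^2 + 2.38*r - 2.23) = 3.37*r^3 - 6.9*r^2 - 1.57*r + 4.09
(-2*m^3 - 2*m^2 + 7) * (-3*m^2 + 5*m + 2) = 6*m^5 - 4*m^4 - 14*m^3 - 25*m^2 + 35*m + 14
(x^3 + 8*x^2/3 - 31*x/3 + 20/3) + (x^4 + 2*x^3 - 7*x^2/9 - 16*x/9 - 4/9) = x^4 + 3*x^3 + 17*x^2/9 - 109*x/9 + 56/9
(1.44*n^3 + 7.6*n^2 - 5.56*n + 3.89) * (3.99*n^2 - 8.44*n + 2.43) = 5.7456*n^5 + 18.1704*n^4 - 82.8292*n^3 + 80.9155*n^2 - 46.3424*n + 9.4527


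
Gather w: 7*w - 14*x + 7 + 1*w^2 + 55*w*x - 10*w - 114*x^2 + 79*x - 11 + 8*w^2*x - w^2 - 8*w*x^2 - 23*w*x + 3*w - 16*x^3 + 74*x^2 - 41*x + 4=8*w^2*x + w*(-8*x^2 + 32*x) - 16*x^3 - 40*x^2 + 24*x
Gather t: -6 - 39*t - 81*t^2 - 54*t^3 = -54*t^3 - 81*t^2 - 39*t - 6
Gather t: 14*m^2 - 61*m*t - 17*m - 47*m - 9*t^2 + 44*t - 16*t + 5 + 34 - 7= 14*m^2 - 64*m - 9*t^2 + t*(28 - 61*m) + 32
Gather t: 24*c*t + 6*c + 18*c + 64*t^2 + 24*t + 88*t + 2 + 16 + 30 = 24*c + 64*t^2 + t*(24*c + 112) + 48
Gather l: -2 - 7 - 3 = -12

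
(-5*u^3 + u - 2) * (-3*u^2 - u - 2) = 15*u^5 + 5*u^4 + 7*u^3 + 5*u^2 + 4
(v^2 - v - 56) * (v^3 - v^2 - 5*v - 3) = v^5 - 2*v^4 - 60*v^3 + 58*v^2 + 283*v + 168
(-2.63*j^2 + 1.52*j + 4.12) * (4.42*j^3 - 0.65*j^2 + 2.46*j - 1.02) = -11.6246*j^5 + 8.4279*j^4 + 10.7526*j^3 + 3.7438*j^2 + 8.5848*j - 4.2024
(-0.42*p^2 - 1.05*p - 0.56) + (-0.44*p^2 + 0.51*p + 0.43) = -0.86*p^2 - 0.54*p - 0.13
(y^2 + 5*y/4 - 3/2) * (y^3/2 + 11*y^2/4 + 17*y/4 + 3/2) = y^5/2 + 27*y^4/8 + 111*y^3/16 + 43*y^2/16 - 9*y/2 - 9/4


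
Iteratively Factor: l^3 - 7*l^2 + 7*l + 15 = (l - 5)*(l^2 - 2*l - 3) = (l - 5)*(l - 3)*(l + 1)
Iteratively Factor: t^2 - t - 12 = (t - 4)*(t + 3)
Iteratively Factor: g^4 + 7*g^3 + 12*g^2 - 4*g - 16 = (g + 2)*(g^3 + 5*g^2 + 2*g - 8) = (g + 2)^2*(g^2 + 3*g - 4) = (g + 2)^2*(g + 4)*(g - 1)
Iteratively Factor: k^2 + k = (k)*(k + 1)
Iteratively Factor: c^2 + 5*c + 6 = (c + 3)*(c + 2)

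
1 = 1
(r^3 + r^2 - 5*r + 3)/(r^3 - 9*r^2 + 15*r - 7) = (r + 3)/(r - 7)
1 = 1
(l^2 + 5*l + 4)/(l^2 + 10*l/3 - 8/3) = 3*(l + 1)/(3*l - 2)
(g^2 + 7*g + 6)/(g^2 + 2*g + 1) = (g + 6)/(g + 1)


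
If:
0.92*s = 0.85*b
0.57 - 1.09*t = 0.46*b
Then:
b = 1.23913043478261 - 2.3695652173913*t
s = 1.14484877126654 - 2.18927221172023*t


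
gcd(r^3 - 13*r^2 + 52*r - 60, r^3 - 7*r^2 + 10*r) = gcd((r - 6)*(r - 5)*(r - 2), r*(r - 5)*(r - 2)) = r^2 - 7*r + 10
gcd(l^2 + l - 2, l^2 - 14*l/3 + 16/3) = 1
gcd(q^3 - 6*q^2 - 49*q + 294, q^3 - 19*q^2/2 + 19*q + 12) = q - 6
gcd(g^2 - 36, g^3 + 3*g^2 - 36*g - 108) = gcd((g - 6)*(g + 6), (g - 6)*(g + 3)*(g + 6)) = g^2 - 36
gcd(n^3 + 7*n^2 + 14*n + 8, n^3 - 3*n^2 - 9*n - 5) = n + 1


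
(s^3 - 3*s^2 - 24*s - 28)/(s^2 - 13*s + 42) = (s^2 + 4*s + 4)/(s - 6)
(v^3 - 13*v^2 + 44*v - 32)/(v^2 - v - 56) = (v^2 - 5*v + 4)/(v + 7)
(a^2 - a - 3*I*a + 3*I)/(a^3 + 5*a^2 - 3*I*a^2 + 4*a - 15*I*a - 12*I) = (a - 1)/(a^2 + 5*a + 4)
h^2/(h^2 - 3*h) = h/(h - 3)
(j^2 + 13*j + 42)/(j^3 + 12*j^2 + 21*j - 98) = (j + 6)/(j^2 + 5*j - 14)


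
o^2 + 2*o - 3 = (o - 1)*(o + 3)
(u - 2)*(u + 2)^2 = u^3 + 2*u^2 - 4*u - 8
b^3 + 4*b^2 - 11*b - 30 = (b - 3)*(b + 2)*(b + 5)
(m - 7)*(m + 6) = m^2 - m - 42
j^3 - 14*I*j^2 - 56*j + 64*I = (j - 8*I)*(j - 4*I)*(j - 2*I)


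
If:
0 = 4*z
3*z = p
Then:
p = 0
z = 0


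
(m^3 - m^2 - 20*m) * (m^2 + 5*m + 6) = m^5 + 4*m^4 - 19*m^3 - 106*m^2 - 120*m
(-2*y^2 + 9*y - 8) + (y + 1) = -2*y^2 + 10*y - 7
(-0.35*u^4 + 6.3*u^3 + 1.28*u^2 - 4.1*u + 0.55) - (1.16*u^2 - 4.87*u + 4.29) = -0.35*u^4 + 6.3*u^3 + 0.12*u^2 + 0.77*u - 3.74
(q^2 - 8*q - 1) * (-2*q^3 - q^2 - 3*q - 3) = -2*q^5 + 15*q^4 + 7*q^3 + 22*q^2 + 27*q + 3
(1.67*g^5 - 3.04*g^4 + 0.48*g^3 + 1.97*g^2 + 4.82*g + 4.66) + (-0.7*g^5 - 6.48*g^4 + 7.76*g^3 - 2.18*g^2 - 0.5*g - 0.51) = 0.97*g^5 - 9.52*g^4 + 8.24*g^3 - 0.21*g^2 + 4.32*g + 4.15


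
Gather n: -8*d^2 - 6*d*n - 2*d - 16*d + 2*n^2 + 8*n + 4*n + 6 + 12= -8*d^2 - 18*d + 2*n^2 + n*(12 - 6*d) + 18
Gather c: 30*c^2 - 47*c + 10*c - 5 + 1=30*c^2 - 37*c - 4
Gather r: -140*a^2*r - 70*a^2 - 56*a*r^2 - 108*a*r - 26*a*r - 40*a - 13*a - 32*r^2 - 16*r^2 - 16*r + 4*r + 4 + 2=-70*a^2 - 53*a + r^2*(-56*a - 48) + r*(-140*a^2 - 134*a - 12) + 6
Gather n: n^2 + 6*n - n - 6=n^2 + 5*n - 6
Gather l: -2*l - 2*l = -4*l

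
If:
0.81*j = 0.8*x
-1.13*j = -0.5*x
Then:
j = 0.00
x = 0.00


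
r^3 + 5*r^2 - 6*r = r*(r - 1)*(r + 6)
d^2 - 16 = (d - 4)*(d + 4)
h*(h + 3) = h^2 + 3*h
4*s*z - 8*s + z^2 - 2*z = (4*s + z)*(z - 2)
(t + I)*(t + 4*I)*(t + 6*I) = t^3 + 11*I*t^2 - 34*t - 24*I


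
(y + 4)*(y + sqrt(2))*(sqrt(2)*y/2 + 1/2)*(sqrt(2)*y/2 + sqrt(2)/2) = y^4/2 + 3*sqrt(2)*y^3/4 + 5*y^3/2 + 5*y^2/2 + 15*sqrt(2)*y^2/4 + 5*y/2 + 3*sqrt(2)*y + 2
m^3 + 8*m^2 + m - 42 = (m - 2)*(m + 3)*(m + 7)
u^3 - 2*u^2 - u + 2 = (u - 2)*(u - 1)*(u + 1)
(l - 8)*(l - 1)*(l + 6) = l^3 - 3*l^2 - 46*l + 48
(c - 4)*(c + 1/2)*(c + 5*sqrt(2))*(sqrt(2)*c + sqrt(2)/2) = sqrt(2)*c^4 - 3*sqrt(2)*c^3 + 10*c^3 - 30*c^2 - 15*sqrt(2)*c^2/4 - 75*c/2 - sqrt(2)*c - 10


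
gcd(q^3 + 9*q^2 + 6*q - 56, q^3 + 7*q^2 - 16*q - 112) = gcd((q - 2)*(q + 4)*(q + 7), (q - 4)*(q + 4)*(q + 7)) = q^2 + 11*q + 28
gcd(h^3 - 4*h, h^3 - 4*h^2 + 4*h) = h^2 - 2*h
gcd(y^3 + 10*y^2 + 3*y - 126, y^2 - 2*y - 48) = y + 6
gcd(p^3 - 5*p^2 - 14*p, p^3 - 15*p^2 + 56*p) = p^2 - 7*p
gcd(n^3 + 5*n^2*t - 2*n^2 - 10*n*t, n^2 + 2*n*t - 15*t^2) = n + 5*t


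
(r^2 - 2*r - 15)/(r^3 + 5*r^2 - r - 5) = (r^2 - 2*r - 15)/(r^3 + 5*r^2 - r - 5)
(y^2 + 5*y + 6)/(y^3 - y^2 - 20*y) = (y^2 + 5*y + 6)/(y*(y^2 - y - 20))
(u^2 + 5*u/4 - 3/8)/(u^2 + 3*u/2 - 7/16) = 2*(2*u + 3)/(4*u + 7)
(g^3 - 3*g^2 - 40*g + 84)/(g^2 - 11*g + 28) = (g^2 + 4*g - 12)/(g - 4)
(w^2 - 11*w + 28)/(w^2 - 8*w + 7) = (w - 4)/(w - 1)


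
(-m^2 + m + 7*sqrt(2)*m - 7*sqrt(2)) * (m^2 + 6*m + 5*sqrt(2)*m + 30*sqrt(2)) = -m^4 - 5*m^3 + 2*sqrt(2)*m^3 + 10*sqrt(2)*m^2 + 76*m^2 - 12*sqrt(2)*m + 350*m - 420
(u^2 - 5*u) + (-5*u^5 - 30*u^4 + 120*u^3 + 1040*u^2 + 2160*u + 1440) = -5*u^5 - 30*u^4 + 120*u^3 + 1041*u^2 + 2155*u + 1440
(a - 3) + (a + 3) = 2*a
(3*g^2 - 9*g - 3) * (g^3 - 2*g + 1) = 3*g^5 - 9*g^4 - 9*g^3 + 21*g^2 - 3*g - 3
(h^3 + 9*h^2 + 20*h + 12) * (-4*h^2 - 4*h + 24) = -4*h^5 - 40*h^4 - 92*h^3 + 88*h^2 + 432*h + 288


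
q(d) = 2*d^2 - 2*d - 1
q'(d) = 4*d - 2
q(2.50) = 6.50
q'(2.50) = 8.00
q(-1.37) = 5.49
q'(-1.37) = -7.48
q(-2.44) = 15.79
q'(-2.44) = -11.76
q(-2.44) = 15.79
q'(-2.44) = -11.76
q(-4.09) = 40.64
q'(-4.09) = -18.36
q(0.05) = -1.10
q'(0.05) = -1.80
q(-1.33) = 5.20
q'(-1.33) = -7.32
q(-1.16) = 4.01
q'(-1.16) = -6.64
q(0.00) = -1.00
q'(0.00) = -2.00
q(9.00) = 143.00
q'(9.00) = 34.00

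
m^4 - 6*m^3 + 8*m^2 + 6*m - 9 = (m - 3)^2*(m - 1)*(m + 1)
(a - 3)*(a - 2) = a^2 - 5*a + 6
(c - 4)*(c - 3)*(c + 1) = c^3 - 6*c^2 + 5*c + 12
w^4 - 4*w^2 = w^2*(w - 2)*(w + 2)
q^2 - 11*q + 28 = (q - 7)*(q - 4)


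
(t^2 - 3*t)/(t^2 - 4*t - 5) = t*(3 - t)/(-t^2 + 4*t + 5)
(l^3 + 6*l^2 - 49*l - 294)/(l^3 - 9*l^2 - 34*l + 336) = (l + 7)/(l - 8)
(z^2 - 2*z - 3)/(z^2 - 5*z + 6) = (z + 1)/(z - 2)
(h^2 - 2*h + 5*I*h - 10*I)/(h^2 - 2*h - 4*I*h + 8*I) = (h + 5*I)/(h - 4*I)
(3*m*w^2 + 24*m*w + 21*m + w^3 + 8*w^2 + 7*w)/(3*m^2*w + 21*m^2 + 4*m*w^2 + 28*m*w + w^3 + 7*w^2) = (w + 1)/(m + w)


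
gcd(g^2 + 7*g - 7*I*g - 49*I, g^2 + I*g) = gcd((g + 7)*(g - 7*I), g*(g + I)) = 1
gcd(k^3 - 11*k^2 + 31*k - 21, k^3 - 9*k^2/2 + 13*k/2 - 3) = k - 1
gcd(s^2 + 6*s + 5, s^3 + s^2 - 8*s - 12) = 1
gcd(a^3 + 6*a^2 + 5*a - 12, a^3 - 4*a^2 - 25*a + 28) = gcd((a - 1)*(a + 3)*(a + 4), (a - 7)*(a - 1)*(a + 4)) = a^2 + 3*a - 4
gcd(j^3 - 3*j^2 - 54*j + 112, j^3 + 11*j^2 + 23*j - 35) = j + 7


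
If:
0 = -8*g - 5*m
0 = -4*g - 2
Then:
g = -1/2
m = 4/5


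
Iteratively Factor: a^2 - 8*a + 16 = (a - 4)*(a - 4)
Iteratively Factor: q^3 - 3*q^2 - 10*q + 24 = (q + 3)*(q^2 - 6*q + 8) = (q - 4)*(q + 3)*(q - 2)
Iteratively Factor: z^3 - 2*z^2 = (z)*(z^2 - 2*z) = z^2*(z - 2)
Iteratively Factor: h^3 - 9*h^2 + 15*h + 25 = (h - 5)*(h^2 - 4*h - 5) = (h - 5)^2*(h + 1)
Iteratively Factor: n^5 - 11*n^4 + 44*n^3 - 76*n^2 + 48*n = (n - 4)*(n^4 - 7*n^3 + 16*n^2 - 12*n) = (n - 4)*(n - 3)*(n^3 - 4*n^2 + 4*n) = n*(n - 4)*(n - 3)*(n^2 - 4*n + 4) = n*(n - 4)*(n - 3)*(n - 2)*(n - 2)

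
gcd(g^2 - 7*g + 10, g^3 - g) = 1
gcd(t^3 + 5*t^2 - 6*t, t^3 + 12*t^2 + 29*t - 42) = t^2 + 5*t - 6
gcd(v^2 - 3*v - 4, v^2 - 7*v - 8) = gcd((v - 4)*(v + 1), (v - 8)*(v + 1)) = v + 1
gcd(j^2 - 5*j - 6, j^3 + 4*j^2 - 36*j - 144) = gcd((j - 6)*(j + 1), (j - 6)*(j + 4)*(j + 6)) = j - 6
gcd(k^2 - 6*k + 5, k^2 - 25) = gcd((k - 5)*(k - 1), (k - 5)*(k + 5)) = k - 5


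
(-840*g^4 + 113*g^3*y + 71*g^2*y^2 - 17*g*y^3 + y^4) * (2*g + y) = -1680*g^5 - 614*g^4*y + 255*g^3*y^2 + 37*g^2*y^3 - 15*g*y^4 + y^5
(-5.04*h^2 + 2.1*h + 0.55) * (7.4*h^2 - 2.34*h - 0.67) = -37.296*h^4 + 27.3336*h^3 + 2.5328*h^2 - 2.694*h - 0.3685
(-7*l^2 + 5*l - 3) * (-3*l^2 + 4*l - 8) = 21*l^4 - 43*l^3 + 85*l^2 - 52*l + 24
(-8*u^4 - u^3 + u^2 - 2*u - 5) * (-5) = 40*u^4 + 5*u^3 - 5*u^2 + 10*u + 25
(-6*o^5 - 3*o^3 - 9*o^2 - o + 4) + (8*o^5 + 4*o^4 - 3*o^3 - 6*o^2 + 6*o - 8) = 2*o^5 + 4*o^4 - 6*o^3 - 15*o^2 + 5*o - 4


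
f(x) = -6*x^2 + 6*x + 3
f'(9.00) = -102.00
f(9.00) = -429.00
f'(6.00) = -66.00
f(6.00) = -177.00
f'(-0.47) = 11.64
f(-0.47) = -1.15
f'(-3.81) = 51.72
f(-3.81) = -106.96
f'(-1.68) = 26.16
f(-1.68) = -24.01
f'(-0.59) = 13.08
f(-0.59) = -2.63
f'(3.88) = -40.56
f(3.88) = -64.05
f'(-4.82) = 63.84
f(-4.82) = -165.31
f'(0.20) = 3.60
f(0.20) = 3.96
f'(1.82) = -15.84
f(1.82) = -5.95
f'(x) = 6 - 12*x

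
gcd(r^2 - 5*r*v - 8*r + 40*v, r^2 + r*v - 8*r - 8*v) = r - 8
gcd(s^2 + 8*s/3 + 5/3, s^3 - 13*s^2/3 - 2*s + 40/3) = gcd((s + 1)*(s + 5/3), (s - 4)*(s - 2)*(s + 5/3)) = s + 5/3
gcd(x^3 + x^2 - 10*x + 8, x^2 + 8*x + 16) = x + 4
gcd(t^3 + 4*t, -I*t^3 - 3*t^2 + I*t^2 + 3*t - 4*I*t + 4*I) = 1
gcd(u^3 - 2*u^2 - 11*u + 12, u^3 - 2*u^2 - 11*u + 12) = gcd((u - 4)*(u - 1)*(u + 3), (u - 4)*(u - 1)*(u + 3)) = u^3 - 2*u^2 - 11*u + 12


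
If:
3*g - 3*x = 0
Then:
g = x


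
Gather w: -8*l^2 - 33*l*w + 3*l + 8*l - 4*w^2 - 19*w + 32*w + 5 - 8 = -8*l^2 + 11*l - 4*w^2 + w*(13 - 33*l) - 3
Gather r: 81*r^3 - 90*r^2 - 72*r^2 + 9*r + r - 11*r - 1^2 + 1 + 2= 81*r^3 - 162*r^2 - r + 2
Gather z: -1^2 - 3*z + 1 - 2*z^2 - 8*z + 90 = -2*z^2 - 11*z + 90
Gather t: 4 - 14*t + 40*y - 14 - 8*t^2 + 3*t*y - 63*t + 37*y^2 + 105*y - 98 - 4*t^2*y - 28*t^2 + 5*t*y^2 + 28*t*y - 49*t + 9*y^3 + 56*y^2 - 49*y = t^2*(-4*y - 36) + t*(5*y^2 + 31*y - 126) + 9*y^3 + 93*y^2 + 96*y - 108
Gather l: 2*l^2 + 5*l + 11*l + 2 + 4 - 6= 2*l^2 + 16*l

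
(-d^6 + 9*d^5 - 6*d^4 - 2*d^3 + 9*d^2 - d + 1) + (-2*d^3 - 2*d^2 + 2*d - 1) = -d^6 + 9*d^5 - 6*d^4 - 4*d^3 + 7*d^2 + d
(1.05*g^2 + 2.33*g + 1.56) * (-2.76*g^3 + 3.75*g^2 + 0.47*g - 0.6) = -2.898*g^5 - 2.4933*g^4 + 4.9254*g^3 + 6.3151*g^2 - 0.6648*g - 0.936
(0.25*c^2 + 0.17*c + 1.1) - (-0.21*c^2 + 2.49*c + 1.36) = 0.46*c^2 - 2.32*c - 0.26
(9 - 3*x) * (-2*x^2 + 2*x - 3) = 6*x^3 - 24*x^2 + 27*x - 27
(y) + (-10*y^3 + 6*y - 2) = -10*y^3 + 7*y - 2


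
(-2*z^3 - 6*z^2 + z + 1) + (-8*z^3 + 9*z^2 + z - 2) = -10*z^3 + 3*z^2 + 2*z - 1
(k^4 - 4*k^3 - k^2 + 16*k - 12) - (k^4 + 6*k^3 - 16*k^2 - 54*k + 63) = -10*k^3 + 15*k^2 + 70*k - 75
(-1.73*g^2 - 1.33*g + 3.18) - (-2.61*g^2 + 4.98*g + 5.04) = 0.88*g^2 - 6.31*g - 1.86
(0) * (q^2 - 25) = 0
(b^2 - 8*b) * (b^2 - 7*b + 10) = b^4 - 15*b^3 + 66*b^2 - 80*b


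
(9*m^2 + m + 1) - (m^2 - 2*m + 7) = 8*m^2 + 3*m - 6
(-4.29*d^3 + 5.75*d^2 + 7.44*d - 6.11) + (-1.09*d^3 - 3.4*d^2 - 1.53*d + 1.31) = -5.38*d^3 + 2.35*d^2 + 5.91*d - 4.8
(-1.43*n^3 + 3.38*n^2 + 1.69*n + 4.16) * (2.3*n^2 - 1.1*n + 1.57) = -3.289*n^5 + 9.347*n^4 - 2.0761*n^3 + 13.0156*n^2 - 1.9227*n + 6.5312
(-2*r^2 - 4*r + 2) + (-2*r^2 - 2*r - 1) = -4*r^2 - 6*r + 1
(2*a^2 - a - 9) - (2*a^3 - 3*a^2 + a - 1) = -2*a^3 + 5*a^2 - 2*a - 8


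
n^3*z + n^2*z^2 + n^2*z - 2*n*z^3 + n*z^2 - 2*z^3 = (n - z)*(n + 2*z)*(n*z + z)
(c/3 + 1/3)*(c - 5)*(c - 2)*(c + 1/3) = c^4/3 - 17*c^3/9 + c^2/3 + 11*c/3 + 10/9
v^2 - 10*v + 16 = (v - 8)*(v - 2)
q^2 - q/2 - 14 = (q - 4)*(q + 7/2)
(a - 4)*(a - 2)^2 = a^3 - 8*a^2 + 20*a - 16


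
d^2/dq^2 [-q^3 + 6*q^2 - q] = 12 - 6*q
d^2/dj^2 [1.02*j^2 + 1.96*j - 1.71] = 2.04000000000000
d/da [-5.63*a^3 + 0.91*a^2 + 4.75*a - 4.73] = -16.89*a^2 + 1.82*a + 4.75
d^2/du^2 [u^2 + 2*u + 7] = 2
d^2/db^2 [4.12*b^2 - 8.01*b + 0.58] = 8.24000000000000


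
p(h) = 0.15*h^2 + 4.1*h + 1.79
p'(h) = 0.3*h + 4.1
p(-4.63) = -13.98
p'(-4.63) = 2.71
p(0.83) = 5.30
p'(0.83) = 4.35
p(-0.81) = -1.43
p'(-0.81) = 3.86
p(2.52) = 13.07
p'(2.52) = 4.86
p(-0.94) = -1.93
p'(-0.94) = 3.82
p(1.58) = 8.64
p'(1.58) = 4.57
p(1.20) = 6.93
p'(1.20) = 4.46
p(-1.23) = -3.03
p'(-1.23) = 3.73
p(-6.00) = -17.41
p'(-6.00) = 2.30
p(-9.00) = -22.96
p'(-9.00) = 1.40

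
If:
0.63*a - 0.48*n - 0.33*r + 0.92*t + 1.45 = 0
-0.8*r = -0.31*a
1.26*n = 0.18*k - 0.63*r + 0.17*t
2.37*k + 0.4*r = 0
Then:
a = -1.42632481777186*t - 2.41824001676799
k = 0.0932828467319149*t + 0.158154937805502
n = 0.424597189325635*t + 0.491127565792442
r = -0.552700866886596*t - 0.937068006497597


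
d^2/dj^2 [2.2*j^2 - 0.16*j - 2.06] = 4.40000000000000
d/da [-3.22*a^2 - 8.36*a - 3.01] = -6.44*a - 8.36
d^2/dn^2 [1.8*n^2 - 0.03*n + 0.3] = 3.60000000000000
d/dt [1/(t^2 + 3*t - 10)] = (-2*t - 3)/(t^2 + 3*t - 10)^2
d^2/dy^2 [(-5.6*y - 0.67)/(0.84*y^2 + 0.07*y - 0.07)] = (-(1.68*y + 0.07)*(3.36*y + 0.14)*(5.6*y + 0.67) + (28.224*y + 1.9096)*(0.84*y^2 + 0.07*y - 0.07))/(0.84*y^2 + 0.07*y - 0.07)^3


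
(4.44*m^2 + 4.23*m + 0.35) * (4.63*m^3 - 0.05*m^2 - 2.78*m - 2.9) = 20.5572*m^5 + 19.3629*m^4 - 10.9342*m^3 - 24.6529*m^2 - 13.24*m - 1.015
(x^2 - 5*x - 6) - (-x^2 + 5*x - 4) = 2*x^2 - 10*x - 2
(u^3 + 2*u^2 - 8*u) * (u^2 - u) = u^5 + u^4 - 10*u^3 + 8*u^2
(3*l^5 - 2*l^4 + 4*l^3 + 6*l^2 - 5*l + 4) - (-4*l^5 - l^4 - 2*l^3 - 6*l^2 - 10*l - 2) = 7*l^5 - l^4 + 6*l^3 + 12*l^2 + 5*l + 6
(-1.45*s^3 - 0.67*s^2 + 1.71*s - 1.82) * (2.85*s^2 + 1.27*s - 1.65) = -4.1325*s^5 - 3.751*s^4 + 6.4151*s^3 - 1.9098*s^2 - 5.1329*s + 3.003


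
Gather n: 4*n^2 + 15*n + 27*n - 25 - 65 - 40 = 4*n^2 + 42*n - 130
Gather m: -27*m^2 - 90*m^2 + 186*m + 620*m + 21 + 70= -117*m^2 + 806*m + 91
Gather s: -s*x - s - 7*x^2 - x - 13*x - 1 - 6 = s*(-x - 1) - 7*x^2 - 14*x - 7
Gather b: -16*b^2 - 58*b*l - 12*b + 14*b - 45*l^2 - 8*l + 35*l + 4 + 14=-16*b^2 + b*(2 - 58*l) - 45*l^2 + 27*l + 18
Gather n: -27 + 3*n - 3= 3*n - 30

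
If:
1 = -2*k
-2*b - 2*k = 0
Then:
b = 1/2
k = -1/2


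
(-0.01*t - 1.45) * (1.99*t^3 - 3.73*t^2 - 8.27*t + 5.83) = -0.0199*t^4 - 2.8482*t^3 + 5.4912*t^2 + 11.9332*t - 8.4535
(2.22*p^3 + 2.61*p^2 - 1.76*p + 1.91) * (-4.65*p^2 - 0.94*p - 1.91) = -10.323*p^5 - 14.2233*p^4 + 1.4904*p^3 - 12.2122*p^2 + 1.5662*p - 3.6481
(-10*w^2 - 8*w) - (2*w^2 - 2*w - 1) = -12*w^2 - 6*w + 1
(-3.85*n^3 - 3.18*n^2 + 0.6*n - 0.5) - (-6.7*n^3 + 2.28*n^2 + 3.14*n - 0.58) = 2.85*n^3 - 5.46*n^2 - 2.54*n + 0.08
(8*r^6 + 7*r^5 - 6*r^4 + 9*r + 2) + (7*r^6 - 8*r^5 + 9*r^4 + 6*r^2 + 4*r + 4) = 15*r^6 - r^5 + 3*r^4 + 6*r^2 + 13*r + 6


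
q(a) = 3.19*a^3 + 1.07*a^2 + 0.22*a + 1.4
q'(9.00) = 794.65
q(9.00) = 2415.56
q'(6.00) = 357.58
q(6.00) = 730.28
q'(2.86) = 84.62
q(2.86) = 85.41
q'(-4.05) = 148.52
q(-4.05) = -193.85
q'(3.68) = 137.70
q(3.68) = 175.68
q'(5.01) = 251.15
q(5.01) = 430.51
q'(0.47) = 3.34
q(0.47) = 2.07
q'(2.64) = 72.57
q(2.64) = 68.13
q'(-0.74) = 3.88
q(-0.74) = 0.53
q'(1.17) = 15.82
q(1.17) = 8.23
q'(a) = 9.57*a^2 + 2.14*a + 0.22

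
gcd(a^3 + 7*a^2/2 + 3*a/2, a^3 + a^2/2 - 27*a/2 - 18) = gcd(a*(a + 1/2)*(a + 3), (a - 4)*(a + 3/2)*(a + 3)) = a + 3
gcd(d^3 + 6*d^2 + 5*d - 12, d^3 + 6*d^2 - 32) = d + 4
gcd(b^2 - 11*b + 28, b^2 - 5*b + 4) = b - 4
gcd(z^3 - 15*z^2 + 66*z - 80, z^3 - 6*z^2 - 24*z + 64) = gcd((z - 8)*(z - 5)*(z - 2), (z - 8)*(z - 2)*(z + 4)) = z^2 - 10*z + 16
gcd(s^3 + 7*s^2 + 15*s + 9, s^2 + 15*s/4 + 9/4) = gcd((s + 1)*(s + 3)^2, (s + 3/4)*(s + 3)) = s + 3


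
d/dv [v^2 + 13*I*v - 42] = 2*v + 13*I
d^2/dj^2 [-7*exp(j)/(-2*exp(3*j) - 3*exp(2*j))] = 7*(16*exp(2*j) + 18*exp(j) + 9)*exp(-j)/(8*exp(3*j) + 36*exp(2*j) + 54*exp(j) + 27)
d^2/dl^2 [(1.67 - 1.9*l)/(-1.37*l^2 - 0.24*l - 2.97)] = ((3.6638 - 15.618*l)*(1.37*l^2 + 0.24*l + 2.97) + (1.9*l - 1.67)*(2.74*l + 0.24)*(5.48*l + 0.48))/(1.37*l^2 + 0.24*l + 2.97)^3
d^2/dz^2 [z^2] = 2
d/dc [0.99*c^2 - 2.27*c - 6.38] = 1.98*c - 2.27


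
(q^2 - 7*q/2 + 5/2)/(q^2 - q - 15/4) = 2*(q - 1)/(2*q + 3)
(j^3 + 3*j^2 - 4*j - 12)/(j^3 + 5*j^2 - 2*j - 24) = (j + 2)/(j + 4)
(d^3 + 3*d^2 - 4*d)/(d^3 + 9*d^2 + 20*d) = (d - 1)/(d + 5)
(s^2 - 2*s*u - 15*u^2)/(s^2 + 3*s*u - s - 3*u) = (s - 5*u)/(s - 1)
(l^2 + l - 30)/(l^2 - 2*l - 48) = (l - 5)/(l - 8)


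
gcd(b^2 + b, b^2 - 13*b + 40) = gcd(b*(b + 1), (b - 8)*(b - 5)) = 1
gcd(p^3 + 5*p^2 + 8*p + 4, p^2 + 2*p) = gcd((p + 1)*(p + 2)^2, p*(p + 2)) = p + 2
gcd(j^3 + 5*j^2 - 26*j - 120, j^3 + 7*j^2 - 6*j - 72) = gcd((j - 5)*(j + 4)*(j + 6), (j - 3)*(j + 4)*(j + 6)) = j^2 + 10*j + 24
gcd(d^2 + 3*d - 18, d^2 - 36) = d + 6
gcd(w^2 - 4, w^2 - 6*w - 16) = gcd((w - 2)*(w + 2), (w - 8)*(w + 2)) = w + 2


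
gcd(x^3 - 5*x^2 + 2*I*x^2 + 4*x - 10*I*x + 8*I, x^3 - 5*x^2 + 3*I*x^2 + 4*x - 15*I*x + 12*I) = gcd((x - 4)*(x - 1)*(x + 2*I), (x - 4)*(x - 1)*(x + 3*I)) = x^2 - 5*x + 4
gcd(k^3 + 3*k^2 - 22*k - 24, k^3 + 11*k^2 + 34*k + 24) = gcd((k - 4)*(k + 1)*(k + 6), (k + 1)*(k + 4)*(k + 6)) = k^2 + 7*k + 6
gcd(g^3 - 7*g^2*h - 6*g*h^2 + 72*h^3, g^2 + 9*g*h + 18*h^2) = g + 3*h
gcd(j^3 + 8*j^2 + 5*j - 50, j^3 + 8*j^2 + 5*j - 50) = j^3 + 8*j^2 + 5*j - 50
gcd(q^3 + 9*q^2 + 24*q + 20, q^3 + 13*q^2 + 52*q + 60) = q^2 + 7*q + 10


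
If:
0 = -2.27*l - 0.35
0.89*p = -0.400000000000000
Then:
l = -0.15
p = -0.45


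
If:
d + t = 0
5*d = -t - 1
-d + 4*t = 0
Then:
No Solution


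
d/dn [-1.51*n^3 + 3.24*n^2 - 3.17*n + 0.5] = -4.53*n^2 + 6.48*n - 3.17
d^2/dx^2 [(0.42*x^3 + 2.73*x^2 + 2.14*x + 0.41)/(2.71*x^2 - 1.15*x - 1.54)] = (2.8421709430404e-14*x^4 + 53.065394*x^3 + 90.889698*x^2 + 51.896298*x + 9.875694)/(19.902511*x^6 - 25.337145*x^5 - 23.177817*x^4 + 27.275585*x^3 + 13.171158*x^2 - 8.18202*x - 3.652264)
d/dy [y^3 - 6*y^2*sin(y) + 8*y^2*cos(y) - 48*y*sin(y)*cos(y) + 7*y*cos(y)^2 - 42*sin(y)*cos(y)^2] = -8*y^2*sin(y) - 6*y^2*cos(y) + 3*y^2 - 12*y*sin(y) - 7*y*sin(2*y) + 16*y*cos(y) - 48*y*cos(2*y) - 24*sin(2*y) - 21*cos(y)/2 + 7*cos(2*y)/2 - 63*cos(3*y)/2 + 7/2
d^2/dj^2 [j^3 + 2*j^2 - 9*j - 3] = 6*j + 4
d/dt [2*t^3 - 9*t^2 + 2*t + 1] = 6*t^2 - 18*t + 2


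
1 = 1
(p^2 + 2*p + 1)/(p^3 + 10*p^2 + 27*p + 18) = (p + 1)/(p^2 + 9*p + 18)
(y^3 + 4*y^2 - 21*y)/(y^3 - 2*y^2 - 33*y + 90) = y*(y + 7)/(y^2 + y - 30)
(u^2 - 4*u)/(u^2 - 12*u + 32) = u/(u - 8)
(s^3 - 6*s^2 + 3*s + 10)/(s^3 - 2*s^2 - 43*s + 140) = (s^2 - s - 2)/(s^2 + 3*s - 28)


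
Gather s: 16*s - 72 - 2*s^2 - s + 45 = -2*s^2 + 15*s - 27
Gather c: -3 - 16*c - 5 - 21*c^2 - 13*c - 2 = -21*c^2 - 29*c - 10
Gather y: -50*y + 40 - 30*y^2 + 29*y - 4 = -30*y^2 - 21*y + 36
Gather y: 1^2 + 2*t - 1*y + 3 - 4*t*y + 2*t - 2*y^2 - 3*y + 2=4*t - 2*y^2 + y*(-4*t - 4) + 6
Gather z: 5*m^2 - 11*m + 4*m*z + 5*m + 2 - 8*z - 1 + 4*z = 5*m^2 - 6*m + z*(4*m - 4) + 1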